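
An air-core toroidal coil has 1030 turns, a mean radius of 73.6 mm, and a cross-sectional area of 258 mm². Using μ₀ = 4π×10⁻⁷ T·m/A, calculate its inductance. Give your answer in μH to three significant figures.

For a thin toroid, L = μ₀N²A/(2πR).
L = (4π×10⁻⁷)(1030)²(2.580×10^-4) / (2π×7.360×10^-2 m) = 7.438×10^-4 H.

L ≈ 744 μH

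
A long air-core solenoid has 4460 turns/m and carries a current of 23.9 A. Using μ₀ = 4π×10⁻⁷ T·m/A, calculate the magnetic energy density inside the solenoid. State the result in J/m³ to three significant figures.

B = μ₀nI = (4π×10⁻⁷)(4.460×10^3)(23.9) = 0.1339 T.
u = B²/(2μ₀) = (0.1339)²/(2×4π×10⁻⁷) = 7.139×10^3 J/m³.

u ≈ 7140 J/m³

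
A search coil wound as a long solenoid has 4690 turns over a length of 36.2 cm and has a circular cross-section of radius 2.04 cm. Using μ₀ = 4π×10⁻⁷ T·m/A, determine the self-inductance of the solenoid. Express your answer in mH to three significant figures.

L ≈ 99.8 mH

A = πr² = π(2.040×10^-2 m)² = 1.307×10^-3 m².
For a long solenoid, L = μ₀N²A/ℓ.
L = (4π×10⁻⁷)(4690)²(1.307×10^-3)/(0.362 m) = 9.983×10^-2 H.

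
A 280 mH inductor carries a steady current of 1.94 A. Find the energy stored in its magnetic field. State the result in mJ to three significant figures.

Stored magnetic energy: U = ½LI².
U = ½(0.28 H)(1.94 A)² = 0.5269 J.

U ≈ 527 mJ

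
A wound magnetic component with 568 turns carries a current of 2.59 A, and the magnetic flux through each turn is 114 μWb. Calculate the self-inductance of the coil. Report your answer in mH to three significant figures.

L ≈ 25.0 mH

Self-inductance is defined by L = NΦ_B/I (flux linkage over current).
L = (568)(1.140×10^-4 Wb)/(2.59 A) = 2.500×10^-2 H.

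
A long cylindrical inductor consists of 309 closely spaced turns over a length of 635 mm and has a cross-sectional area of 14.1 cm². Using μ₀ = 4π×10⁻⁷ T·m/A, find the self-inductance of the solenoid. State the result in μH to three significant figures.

L ≈ 266 μH

A = 14.1 cm² = 1.410×10^-3 m².
For a long solenoid, L = μ₀N²A/ℓ.
L = (4π×10⁻⁷)(309)²(1.410×10^-3)/(0.635 m) = 2.664×10^-4 H.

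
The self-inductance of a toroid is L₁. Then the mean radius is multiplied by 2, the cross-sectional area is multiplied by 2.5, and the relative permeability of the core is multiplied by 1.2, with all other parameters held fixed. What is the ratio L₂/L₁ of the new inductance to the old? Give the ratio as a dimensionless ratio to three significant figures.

L₂/L₁ = 1.50

For a toroid, L ∝ μᵣN²A/R.
L₂/L₁ = (2)^-1 × (2.5) × (1.2) = 1.50.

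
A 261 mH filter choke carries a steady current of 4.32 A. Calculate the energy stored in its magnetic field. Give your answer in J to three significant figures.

Stored magnetic energy: U = ½LI².
U = ½(0.261 H)(4.32 A)² = 2.435 J.

U ≈ 2.44 J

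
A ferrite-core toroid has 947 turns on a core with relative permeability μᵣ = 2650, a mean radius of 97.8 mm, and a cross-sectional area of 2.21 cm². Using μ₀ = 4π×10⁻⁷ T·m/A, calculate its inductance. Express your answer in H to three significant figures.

For a thin toroid, L = μ₀μᵣN²A/(2πR).
L = (4π×10⁻⁷)(2650)(947)²(2.210×10^-4) / (2π×9.780×10^-2 m) = 1.074 H.

L ≈ 1.07 H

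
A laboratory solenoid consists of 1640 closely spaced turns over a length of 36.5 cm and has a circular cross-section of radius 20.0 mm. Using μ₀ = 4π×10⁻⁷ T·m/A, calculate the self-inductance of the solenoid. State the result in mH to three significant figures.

L ≈ 11.6 mH

A = πr² = π(2.000×10^-2 m)² = 1.257×10^-3 m².
For a long solenoid, L = μ₀N²A/ℓ.
L = (4π×10⁻⁷)(1640)²(1.257×10^-3)/(0.365 m) = 1.164×10^-2 H.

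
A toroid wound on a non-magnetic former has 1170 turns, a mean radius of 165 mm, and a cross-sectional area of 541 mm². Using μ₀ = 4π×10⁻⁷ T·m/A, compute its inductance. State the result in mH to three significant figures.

L ≈ 0.898 mH

For a thin toroid, L = μ₀N²A/(2πR).
L = (4π×10⁻⁷)(1170)²(5.410×10^-4) / (2π×0.165 m) = 8.977×10^-4 H.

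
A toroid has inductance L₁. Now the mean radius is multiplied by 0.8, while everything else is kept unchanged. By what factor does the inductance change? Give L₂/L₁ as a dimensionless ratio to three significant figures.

L₂/L₁ = 1.25

For a toroid, L ∝ μᵣN²A/R.
L₂/L₁ = (0.8)^-1 = 1.25.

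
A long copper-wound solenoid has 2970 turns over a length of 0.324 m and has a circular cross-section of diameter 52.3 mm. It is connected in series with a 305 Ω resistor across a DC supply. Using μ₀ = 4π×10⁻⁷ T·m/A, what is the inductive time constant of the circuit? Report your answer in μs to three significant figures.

τ ≈ 241 μs

A = π(d/2)² = π(2.615×10^-2 m)² = 2.148×10^-3 m².
L = μ₀N²A/ℓ = (4π×10⁻⁷)(2970)²(2.148×10^-3)/(0.324) = 7.350×10^-2 H.
τ = L/R = (7.350×10^-2)/(305) = 2.410×10^-4 s.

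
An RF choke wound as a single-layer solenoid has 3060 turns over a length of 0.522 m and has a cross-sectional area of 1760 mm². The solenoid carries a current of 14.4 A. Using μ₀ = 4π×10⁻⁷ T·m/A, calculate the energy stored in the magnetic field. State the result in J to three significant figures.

A = 1760 mm² = 1.760×10^-3 m².
L = μ₀N²A/ℓ = (4π×10⁻⁷)(3060)²(1.760×10^-3)/(0.522) = 3.967×10^-2 H.
U = ½LI² = ½(3.967×10^-2)(14.4)² = 4.113 J.

U ≈ 4.11 J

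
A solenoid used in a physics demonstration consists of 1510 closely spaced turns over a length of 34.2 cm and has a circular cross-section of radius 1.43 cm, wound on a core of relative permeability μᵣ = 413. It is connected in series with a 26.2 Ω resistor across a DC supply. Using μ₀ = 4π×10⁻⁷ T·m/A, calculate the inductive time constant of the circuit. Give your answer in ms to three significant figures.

τ ≈ 84.8 ms

A = πr² = π(1.430×10^-2 m)² = 6.424×10^-4 m².
L = μ₀μᵣN²A/ℓ = (4π×10⁻⁷)(413)(1510)²(6.424×10^-4)/(0.342) = 2.223 H.
τ = L/R = (2.223)/(26.2) = 8.484×10^-2 s.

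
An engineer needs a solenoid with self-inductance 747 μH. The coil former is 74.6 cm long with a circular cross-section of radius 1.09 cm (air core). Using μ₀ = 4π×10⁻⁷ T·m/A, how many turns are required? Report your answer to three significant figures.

A = πr² = π(1.090×10^-2 m)² = 3.733×10^-4 m².
From L = μ₀N²A/ℓ, N = √(Lℓ / (μ₀A)).
N = √[(7.470×10^-4)(0.746) / ((4π×10⁻⁷)×3.733×10^-4)] = √(1.188×10^6) ≈ 1090.0.

N ≈ 1090 turns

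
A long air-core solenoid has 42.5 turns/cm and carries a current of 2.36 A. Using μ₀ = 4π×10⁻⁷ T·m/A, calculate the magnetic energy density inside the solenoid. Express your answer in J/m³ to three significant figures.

B = μ₀nI = (4π×10⁻⁷)(4.250×10^3)(2.36) = 1.260×10^-2 T.
u = B²/(2μ₀) = (1.260×10^-2)²/(2×4π×10⁻⁷) = 63.21 J/m³.

u ≈ 63.2 J/m³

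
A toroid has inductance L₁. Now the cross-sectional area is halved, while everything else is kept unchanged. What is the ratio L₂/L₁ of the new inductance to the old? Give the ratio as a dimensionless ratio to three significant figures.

For a toroid, L ∝ μᵣN²A/R.
L₂/L₁ = (0.5) = 0.500.

L₂/L₁ = 0.500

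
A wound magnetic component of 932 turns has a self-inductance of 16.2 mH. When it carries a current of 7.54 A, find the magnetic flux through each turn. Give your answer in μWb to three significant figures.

From L = NΦ_B/I, the flux per turn is Φ_B = LI/N.
Φ_B = (1.620×10^-2 H)(7.54 A)/932 = 1.311×10^-4 Wb.

Φ_B ≈ 131 μWb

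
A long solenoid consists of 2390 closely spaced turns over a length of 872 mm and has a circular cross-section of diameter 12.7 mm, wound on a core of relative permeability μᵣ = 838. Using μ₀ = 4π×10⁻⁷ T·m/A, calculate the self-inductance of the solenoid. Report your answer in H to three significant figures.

A = π(d/2)² = π(6.350×10^-3 m)² = 1.267×10^-4 m².
For a long solenoid, L = μ₀μᵣN²A/ℓ.
L = (4π×10⁻⁷)(838)(2390)²(1.267×10^-4)/(0.872 m) = 0.8738 H.

L ≈ 0.874 H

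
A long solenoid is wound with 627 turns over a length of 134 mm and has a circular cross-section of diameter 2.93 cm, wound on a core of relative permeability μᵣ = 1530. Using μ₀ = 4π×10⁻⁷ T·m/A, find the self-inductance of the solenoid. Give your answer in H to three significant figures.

A = π(d/2)² = π(1.465×10^-2 m)² = 6.743×10^-4 m².
For a long solenoid, L = μ₀μᵣN²A/ℓ.
L = (4π×10⁻⁷)(1530)(627)²(6.743×10^-4)/(0.134 m) = 3.803 H.

L ≈ 3.80 H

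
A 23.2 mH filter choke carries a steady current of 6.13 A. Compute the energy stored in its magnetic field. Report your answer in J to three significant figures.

U ≈ 0.436 J

Stored magnetic energy: U = ½LI².
U = ½(2.320×10^-2 H)(6.13 A)² = 0.4359 J.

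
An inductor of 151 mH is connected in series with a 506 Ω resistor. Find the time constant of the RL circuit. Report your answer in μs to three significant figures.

τ ≈ 298 μs

τ = L/R = (0.151 H)/(506 Ω) = 2.984×10^-4 s.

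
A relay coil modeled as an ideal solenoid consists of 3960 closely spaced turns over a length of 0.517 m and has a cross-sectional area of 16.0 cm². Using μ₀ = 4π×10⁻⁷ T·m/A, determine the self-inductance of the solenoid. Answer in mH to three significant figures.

A = 16.0 cm² = 1.600×10^-3 m².
For a long solenoid, L = μ₀N²A/ℓ.
L = (4π×10⁻⁷)(3960)²(1.600×10^-3)/(0.517 m) = 6.099×10^-2 H.

L ≈ 61.0 mH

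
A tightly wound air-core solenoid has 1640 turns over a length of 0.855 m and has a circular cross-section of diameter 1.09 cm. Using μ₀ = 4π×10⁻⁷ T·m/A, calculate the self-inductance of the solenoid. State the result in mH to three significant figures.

A = π(d/2)² = π(5.450×10^-3 m)² = 9.331×10^-5 m².
For a long solenoid, L = μ₀N²A/ℓ.
L = (4π×10⁻⁷)(1640)²(9.331×10^-5)/(0.855 m) = 3.689×10^-4 H.

L ≈ 0.369 mH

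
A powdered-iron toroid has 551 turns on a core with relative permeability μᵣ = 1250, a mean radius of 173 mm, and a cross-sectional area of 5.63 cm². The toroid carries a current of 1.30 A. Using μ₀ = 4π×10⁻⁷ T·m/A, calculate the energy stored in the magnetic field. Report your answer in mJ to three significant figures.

L = μ₀μᵣN²A/(2πR) = (4π×10⁻⁷)(1250)(551)²(5.630×10^-4)/(2π×0.173) = 0.247 H.
U = ½LI² = ½(0.247)(1.30)² = 0.2087 J.

U ≈ 209 mJ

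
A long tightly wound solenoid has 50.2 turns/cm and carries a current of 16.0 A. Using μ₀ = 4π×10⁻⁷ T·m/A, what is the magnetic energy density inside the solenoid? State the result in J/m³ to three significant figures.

B = μ₀nI = (4π×10⁻⁷)(5.020×10^3)(16.0) = 0.1009 T.
u = B²/(2μ₀) = (0.1009)²/(2×4π×10⁻⁷) = 4.053×10^3 J/m³.

u ≈ 4050 J/m³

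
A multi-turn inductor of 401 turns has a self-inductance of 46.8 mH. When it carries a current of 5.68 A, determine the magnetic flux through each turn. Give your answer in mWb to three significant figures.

Φ_B ≈ 0.663 mWb

From L = NΦ_B/I, the flux per turn is Φ_B = LI/N.
Φ_B = (4.680×10^-2 H)(5.68 A)/401 = 6.629×10^-4 Wb.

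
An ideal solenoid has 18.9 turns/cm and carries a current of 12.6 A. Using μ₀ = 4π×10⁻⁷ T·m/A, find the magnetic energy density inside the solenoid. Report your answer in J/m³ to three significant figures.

u ≈ 356 J/m³

B = μ₀nI = (4π×10⁻⁷)(1.890×10^3)(12.6) = 2.993×10^-2 T.
u = B²/(2μ₀) = (2.993×10^-2)²/(2×4π×10⁻⁷) = 356.3 J/m³.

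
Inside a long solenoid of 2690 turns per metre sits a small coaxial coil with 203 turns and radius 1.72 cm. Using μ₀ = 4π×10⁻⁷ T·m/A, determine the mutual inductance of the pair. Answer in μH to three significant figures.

The outer solenoid produces a uniform field B₁ = μ₀n₁I₁ across the inner coil,
so the flux linkage is N₂Φ = N₂B₁A₂ = μ₀n₁N₂A₂·I₁, giving M = μ₀n₁N₂A₂.
A₂ = πr² = π(1.720×10^-2 m)² = 9.294×10^-4 m².
M = (4π×10⁻⁷)(2690)(203)(9.294×10^-4) = 6.378×10^-4 H.

M ≈ 638 μH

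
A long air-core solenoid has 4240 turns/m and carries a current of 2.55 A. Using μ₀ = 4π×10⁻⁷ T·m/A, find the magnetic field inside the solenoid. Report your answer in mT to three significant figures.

B ≈ 13.6 mT

Inside a long solenoid, B = μ₀nI.
B = (4π×10⁻⁷)(4.240×10^3 m⁻¹)(2.55 A) = 1.359×10^-2 T.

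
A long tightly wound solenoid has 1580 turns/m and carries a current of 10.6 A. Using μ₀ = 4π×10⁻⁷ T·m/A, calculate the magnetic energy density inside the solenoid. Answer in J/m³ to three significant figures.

B = μ₀nI = (4π×10⁻⁷)(1.580×10^3)(10.6) = 2.1046×10^-2 T.
u = B²/(2μ₀) = (2.1046×10^-2)²/(2×4π×10⁻⁷) = 176.2 J/m³.

u ≈ 176 J/m³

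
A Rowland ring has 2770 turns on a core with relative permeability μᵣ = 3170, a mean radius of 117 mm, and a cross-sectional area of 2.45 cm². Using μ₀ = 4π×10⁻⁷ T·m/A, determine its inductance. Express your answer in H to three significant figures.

L ≈ 10.2 H

For a thin toroid, L = μ₀μᵣN²A/(2πR).
L = (4π×10⁻⁷)(3170)(2770)²(2.450×10^-4) / (2π×0.117 m) = 10.19 H.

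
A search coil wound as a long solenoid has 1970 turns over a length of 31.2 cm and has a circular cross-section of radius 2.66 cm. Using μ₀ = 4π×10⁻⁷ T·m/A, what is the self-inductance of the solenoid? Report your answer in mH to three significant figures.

A = πr² = π(2.660×10^-2 m)² = 2.223×10^-3 m².
For a long solenoid, L = μ₀N²A/ℓ.
L = (4π×10⁻⁷)(1970)²(2.223×10^-3)/(0.312 m) = 3.4746×10^-2 H.

L ≈ 34.7 mH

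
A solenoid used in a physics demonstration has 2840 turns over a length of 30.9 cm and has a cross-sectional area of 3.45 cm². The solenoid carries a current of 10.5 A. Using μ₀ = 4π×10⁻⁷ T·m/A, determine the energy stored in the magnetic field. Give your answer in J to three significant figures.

U ≈ 0.624 J

A = 3.45 cm² = 3.450×10^-4 m².
L = μ₀N²A/ℓ = (4π×10⁻⁷)(2840)²(3.450×10^-4)/(0.309) = 1.132×10^-2 H.
U = ½LI² = ½(1.132×10^-2)(10.5)² = 0.6238 J.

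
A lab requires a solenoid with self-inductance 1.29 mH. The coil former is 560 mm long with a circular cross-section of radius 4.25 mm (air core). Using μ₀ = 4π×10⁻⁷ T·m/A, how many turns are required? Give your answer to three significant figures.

A = πr² = π(4.250×10^-3 m)² = 5.6745×10^-5 m².
From L = μ₀N²A/ℓ, N = √(Lℓ / (μ₀A)).
N = √[(1.290×10^-3)(0.56) / ((4π×10⁻⁷)×5.6745×10^-5)] = √(1.013×10^7) ≈ 3182.9.

N ≈ 3180 turns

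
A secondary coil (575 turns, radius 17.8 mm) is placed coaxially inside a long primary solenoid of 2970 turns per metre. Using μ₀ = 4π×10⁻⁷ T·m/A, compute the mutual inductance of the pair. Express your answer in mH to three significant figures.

The outer solenoid produces a uniform field B₁ = μ₀n₁I₁ across the inner coil,
so the flux linkage is N₂Φ = N₂B₁A₂ = μ₀n₁N₂A₂·I₁, giving M = μ₀n₁N₂A₂.
A₂ = πr² = π(1.780×10^-2 m)² = 9.954×10^-4 m².
M = (4π×10⁻⁷)(2970)(575)(9.954×10^-4) = 2.136×10^-3 H.

M ≈ 2.14 mH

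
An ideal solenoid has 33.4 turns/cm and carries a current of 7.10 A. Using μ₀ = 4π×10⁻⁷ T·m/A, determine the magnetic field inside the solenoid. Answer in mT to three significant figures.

Inside a long solenoid, B = μ₀nI.
B = (4π×10⁻⁷)(3.340×10^3 m⁻¹)(7.10 A) = 2.980×10^-2 T.

B ≈ 29.8 mT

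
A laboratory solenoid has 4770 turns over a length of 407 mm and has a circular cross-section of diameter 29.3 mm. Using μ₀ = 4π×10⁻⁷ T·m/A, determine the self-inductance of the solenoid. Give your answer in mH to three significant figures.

A = π(d/2)² = π(1.465×10^-2 m)² = 6.743×10^-4 m².
For a long solenoid, L = μ₀N²A/ℓ.
L = (4π×10⁻⁷)(4770)²(6.743×10^-4)/(0.407 m) = 4.737×10^-2 H.

L ≈ 47.4 mH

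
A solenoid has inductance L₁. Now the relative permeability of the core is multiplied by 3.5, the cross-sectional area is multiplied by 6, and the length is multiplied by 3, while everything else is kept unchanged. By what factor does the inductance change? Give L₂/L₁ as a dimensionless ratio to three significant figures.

For a solenoid, L ∝ μᵣN²A/ℓ.
L₂/L₁ = (3.5) × (6) × (3)^-1 = 7.00.

L₂/L₁ = 7.00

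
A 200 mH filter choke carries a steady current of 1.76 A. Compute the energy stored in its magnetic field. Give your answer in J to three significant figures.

Stored magnetic energy: U = ½LI².
U = ½(0.2 H)(1.76 A)² = 0.3098 J.

U ≈ 0.310 J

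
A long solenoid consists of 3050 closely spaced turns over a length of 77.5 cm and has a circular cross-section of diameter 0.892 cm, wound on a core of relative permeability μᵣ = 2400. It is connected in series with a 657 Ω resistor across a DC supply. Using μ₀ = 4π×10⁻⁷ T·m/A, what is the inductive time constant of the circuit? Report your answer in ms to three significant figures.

A = π(d/2)² = π(4.460×10^-3 m)² = 6.249×10^-5 m².
L = μ₀μᵣN²A/ℓ = (4π×10⁻⁷)(2400)(3050)²(6.249×10^-5)/(0.775) = 2.262 H.
τ = L/R = (2.262)/(657) = 3.443×10^-3 s.

τ ≈ 3.44 ms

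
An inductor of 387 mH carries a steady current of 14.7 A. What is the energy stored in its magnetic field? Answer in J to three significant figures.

Stored magnetic energy: U = ½LI².
U = ½(0.387 H)(14.7 A)² = 41.81 J.

U ≈ 41.8 J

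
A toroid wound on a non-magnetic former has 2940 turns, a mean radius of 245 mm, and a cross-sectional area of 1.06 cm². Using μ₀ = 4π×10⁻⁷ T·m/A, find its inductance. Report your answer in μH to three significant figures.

L ≈ 748 μH

For a thin toroid, L = μ₀N²A/(2πR).
L = (4π×10⁻⁷)(2940)²(1.060×10^-4) / (2π×0.245 m) = 7.479×10^-4 H.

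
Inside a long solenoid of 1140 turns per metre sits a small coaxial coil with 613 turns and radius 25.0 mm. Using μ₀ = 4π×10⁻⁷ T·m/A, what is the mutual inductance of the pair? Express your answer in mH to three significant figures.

The outer solenoid produces a uniform field B₁ = μ₀n₁I₁ across the inner coil,
so the flux linkage is N₂Φ = N₂B₁A₂ = μ₀n₁N₂A₂·I₁, giving M = μ₀n₁N₂A₂.
A₂ = πr² = π(2.500×10^-2 m)² = 1.963×10^-3 m².
M = (4π×10⁻⁷)(1140)(613)(1.963×10^-3) = 1.724×10^-3 H.

M ≈ 1.72 mH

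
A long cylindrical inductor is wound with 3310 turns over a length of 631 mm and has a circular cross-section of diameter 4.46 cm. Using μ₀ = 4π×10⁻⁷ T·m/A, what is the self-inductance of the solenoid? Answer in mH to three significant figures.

A = π(d/2)² = π(2.230×10^-2 m)² = 1.562×10^-3 m².
For a long solenoid, L = μ₀N²A/ℓ.
L = (4π×10⁻⁷)(3310)²(1.562×10^-3)/(0.631 m) = 3.409×10^-2 H.

L ≈ 34.1 mH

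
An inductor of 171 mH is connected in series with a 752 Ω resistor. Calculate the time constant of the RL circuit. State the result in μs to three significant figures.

τ ≈ 227 μs

τ = L/R = (0.171 H)/(752 Ω) = 2.274×10^-4 s.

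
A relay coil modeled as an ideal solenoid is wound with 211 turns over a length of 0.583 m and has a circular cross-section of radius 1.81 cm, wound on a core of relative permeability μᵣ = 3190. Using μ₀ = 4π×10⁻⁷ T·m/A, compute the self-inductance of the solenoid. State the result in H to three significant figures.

L ≈ 0.315 H

A = πr² = π(1.810×10^-2 m)² = 1.029×10^-3 m².
For a long solenoid, L = μ₀μᵣN²A/ℓ.
L = (4π×10⁻⁷)(3190)(211)²(1.029×10^-3)/(0.583 m) = 0.3151 H.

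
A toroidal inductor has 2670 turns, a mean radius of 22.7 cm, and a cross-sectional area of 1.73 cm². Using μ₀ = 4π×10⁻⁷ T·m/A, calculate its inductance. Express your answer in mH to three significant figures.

For a thin toroid, L = μ₀N²A/(2πR).
L = (4π×10⁻⁷)(2670)²(1.730×10^-4) / (2π×0.227 m) = 1.087×10^-3 H.

L ≈ 1.09 mH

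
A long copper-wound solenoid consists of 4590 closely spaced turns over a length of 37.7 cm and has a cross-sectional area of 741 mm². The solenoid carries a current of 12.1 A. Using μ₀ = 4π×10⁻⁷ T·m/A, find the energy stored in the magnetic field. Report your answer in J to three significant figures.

U ≈ 3.81 J

A = 741 mm² = 7.410×10^-4 m².
L = μ₀N²A/ℓ = (4π×10⁻⁷)(4590)²(7.410×10^-4)/(0.377) = 5.204×10^-2 H.
U = ½LI² = ½(5.204×10^-2)(12.1)² = 3.809 J.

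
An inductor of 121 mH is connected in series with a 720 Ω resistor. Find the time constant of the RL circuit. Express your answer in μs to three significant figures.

τ = L/R = (0.121 H)/(720 Ω) = 1.681×10^-4 s.

τ ≈ 168 μs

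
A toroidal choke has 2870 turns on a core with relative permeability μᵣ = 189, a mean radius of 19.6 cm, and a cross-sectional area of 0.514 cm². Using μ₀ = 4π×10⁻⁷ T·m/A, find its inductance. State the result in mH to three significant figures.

For a thin toroid, L = μ₀μᵣN²A/(2πR).
L = (4π×10⁻⁷)(189)(2870)²(5.140×10^-5) / (2π×0.196 m) = 8.165×10^-2 H.

L ≈ 81.7 mH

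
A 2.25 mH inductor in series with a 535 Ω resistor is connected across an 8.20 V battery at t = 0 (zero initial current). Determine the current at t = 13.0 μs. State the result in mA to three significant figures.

τ = L/R = 2.250×10^-3/535 = 4.206×10^-6 s; final current I_∞ = ε/R = 8.20/535 = 1.533×10^-2 A.
I(t) = I_∞(1 − e^(−t/τ)) with t/τ = 3.091.
I = (1.533×10^-2)(1 − e^(−3.091)) = 1.463×10^-2 A.

I ≈ 14.6 mA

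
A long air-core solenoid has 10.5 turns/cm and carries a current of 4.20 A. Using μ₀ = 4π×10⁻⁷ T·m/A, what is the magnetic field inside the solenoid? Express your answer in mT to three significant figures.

Inside a long solenoid, B = μ₀nI.
B = (4π×10⁻⁷)(1.050×10^3 m⁻¹)(4.20 A) = 5.542×10^-3 T.

B ≈ 5.54 mT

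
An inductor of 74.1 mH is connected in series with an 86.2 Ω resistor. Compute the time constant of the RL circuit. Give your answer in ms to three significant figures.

τ ≈ 0.860 ms

τ = L/R = (7.410×10^-2 H)/(86.2 Ω) = 8.596×10^-4 s.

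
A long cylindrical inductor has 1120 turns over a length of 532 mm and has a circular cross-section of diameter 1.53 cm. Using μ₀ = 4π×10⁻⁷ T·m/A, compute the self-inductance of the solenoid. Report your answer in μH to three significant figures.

L ≈ 545 μH

A = π(d/2)² = π(7.650×10^-3 m)² = 1.839×10^-4 m².
For a long solenoid, L = μ₀N²A/ℓ.
L = (4π×10⁻⁷)(1120)²(1.839×10^-4)/(0.532 m) = 5.448×10^-4 H.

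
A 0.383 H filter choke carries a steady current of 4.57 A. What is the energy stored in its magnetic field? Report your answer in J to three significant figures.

U ≈ 4.00 J

Stored magnetic energy: U = ½LI².
U = ½(0.383 H)(4.57 A)² = 3.999 J.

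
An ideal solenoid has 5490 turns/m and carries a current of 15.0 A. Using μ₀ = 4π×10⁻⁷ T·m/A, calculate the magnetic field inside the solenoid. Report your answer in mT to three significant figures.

Inside a long solenoid, B = μ₀nI.
B = (4π×10⁻⁷)(5.490×10^3 m⁻¹)(15.0 A) = 0.10348 T.

B ≈ 103 mT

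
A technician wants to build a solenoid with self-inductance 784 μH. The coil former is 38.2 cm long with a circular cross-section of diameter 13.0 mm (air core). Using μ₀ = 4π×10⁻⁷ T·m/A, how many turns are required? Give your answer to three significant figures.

N ≈ 1340 turns

A = π(d/2)² = π(6.500×10^-3 m)² = 1.327×10^-4 m².
From L = μ₀N²A/ℓ, N = √(Lℓ / (μ₀A)).
N = √[(7.840×10^-4)(0.382) / ((4π×10⁻⁷)×1.327×10^-4)] = √(1.796×10^6) ≈ 1340.0.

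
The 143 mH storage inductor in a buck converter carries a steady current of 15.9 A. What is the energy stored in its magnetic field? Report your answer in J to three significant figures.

U ≈ 18.1 J

Stored magnetic energy: U = ½LI².
U = ½(0.143 H)(15.9 A)² = 18.08 J.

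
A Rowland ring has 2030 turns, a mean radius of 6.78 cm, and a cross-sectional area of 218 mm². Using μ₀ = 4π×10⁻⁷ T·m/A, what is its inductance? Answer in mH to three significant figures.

L ≈ 2.65 mH

For a thin toroid, L = μ₀N²A/(2πR).
L = (4π×10⁻⁷)(2030)²(2.180×10^-4) / (2π×6.780×10^-2 m) = 2.650×10^-3 H.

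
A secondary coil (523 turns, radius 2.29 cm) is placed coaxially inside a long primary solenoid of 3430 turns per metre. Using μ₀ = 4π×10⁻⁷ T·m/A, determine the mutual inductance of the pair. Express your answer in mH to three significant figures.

The outer solenoid produces a uniform field B₁ = μ₀n₁I₁ across the inner coil,
so the flux linkage is N₂Φ = N₂B₁A₂ = μ₀n₁N₂A₂·I₁, giving M = μ₀n₁N₂A₂.
A₂ = πr² = π(2.290×10^-2 m)² = 1.647×10^-3 m².
M = (4π×10⁻⁷)(3430)(523)(1.647×10^-3) = 3.714×10^-3 H.

M ≈ 3.71 mH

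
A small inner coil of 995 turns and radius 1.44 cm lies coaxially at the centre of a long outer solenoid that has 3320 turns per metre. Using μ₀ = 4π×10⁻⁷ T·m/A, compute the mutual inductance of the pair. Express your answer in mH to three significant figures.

The outer solenoid produces a uniform field B₁ = μ₀n₁I₁ across the inner coil,
so the flux linkage is N₂Φ = N₂B₁A₂ = μ₀n₁N₂A₂·I₁, giving M = μ₀n₁N₂A₂.
A₂ = πr² = π(1.440×10^-2 m)² = 6.514×10^-4 m².
M = (4π×10⁻⁷)(3320)(995)(6.514×10^-4) = 2.704×10^-3 H.

M ≈ 2.70 mH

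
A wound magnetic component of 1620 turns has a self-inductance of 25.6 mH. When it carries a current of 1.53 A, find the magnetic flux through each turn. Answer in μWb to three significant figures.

From L = NΦ_B/I, the flux per turn is Φ_B = LI/N.
Φ_B = (2.560×10^-2 H)(1.53 A)/1620 = 2.418×10^-5 Wb.

Φ_B ≈ 24.2 μWb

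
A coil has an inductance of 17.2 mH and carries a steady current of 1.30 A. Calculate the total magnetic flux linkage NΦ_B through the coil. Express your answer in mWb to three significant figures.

From L = NΦ_B/I, the flux linkage is NΦ_B = LI.
NΦ_B = (1.720×10^-2 H)(1.30 A) = 2.236×10^-2 Wb.

NΦ_B ≈ 22.4 mWb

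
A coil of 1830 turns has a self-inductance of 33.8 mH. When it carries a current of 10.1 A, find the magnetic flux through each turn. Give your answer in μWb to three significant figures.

Φ_B ≈ 187 μWb

From L = NΦ_B/I, the flux per turn is Φ_B = LI/N.
Φ_B = (3.380×10^-2 H)(10.1 A)/1830 = 1.865×10^-4 Wb.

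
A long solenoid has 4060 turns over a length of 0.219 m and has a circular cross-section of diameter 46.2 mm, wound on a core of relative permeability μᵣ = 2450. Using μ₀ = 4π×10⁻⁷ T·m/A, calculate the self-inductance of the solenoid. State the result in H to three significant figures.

A = π(d/2)² = π(2.310×10^-2 m)² = 1.676×10^-3 m².
For a long solenoid, L = μ₀μᵣN²A/ℓ.
L = (4π×10⁻⁷)(2450)(4060)²(1.676×10^-3)/(0.219 m) = 388.47 H.

L ≈ 388 H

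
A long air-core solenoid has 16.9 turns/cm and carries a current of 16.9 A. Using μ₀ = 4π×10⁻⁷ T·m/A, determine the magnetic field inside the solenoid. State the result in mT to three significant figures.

Inside a long solenoid, B = μ₀nI.
B = (4π×10⁻⁷)(1.690×10^3 m⁻¹)(16.9 A) = 3.589×10^-2 T.

B ≈ 35.9 mT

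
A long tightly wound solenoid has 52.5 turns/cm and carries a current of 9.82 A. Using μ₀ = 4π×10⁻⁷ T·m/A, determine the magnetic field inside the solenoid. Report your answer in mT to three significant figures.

B ≈ 64.8 mT

Inside a long solenoid, B = μ₀nI.
B = (4π×10⁻⁷)(5.250×10^3 m⁻¹)(9.82 A) = 6.479×10^-2 T.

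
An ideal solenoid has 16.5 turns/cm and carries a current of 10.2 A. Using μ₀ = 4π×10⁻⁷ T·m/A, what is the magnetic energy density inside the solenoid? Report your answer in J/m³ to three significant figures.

u ≈ 178 J/m³

B = μ₀nI = (4π×10⁻⁷)(1.650×10^3)(10.2) = 2.1149×10^-2 T.
u = B²/(2μ₀) = (2.1149×10^-2)²/(2×4π×10⁻⁷) = 178 J/m³.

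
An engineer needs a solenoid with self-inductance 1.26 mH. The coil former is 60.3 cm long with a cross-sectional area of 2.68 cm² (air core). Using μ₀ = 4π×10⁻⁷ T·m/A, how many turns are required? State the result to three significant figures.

A = 2.68 cm² = 2.680×10^-4 m².
From L = μ₀N²A/ℓ, N = √(Lℓ / (μ₀A)).
N = √[(1.260×10^-3)(0.603) / ((4π×10⁻⁷)×2.680×10^-4)] = √(2.256×10^6) ≈ 1502.0.

N ≈ 1500 turns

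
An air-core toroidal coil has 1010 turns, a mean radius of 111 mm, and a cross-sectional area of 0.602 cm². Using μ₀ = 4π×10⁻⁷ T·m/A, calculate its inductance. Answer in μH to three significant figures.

L ≈ 111 μH

For a thin toroid, L = μ₀N²A/(2πR).
L = (4π×10⁻⁷)(1010)²(6.020×10^-5) / (2π×0.111 m) = 1.106×10^-4 H.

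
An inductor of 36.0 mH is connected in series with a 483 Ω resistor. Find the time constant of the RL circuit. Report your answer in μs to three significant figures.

τ ≈ 74.5 μs

τ = L/R = (3.600×10^-2 H)/(483 Ω) = 7.453×10^-5 s.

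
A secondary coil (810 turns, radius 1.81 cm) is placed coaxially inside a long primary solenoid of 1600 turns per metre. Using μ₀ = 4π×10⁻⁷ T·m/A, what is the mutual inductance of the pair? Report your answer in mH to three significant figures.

M ≈ 1.68 mH

The outer solenoid produces a uniform field B₁ = μ₀n₁I₁ across the inner coil,
so the flux linkage is N₂Φ = N₂B₁A₂ = μ₀n₁N₂A₂·I₁, giving M = μ₀n₁N₂A₂.
A₂ = πr² = π(1.810×10^-2 m)² = 1.029×10^-3 m².
M = (4π×10⁻⁷)(1600)(810)(1.029×10^-3) = 1.676×10^-3 H.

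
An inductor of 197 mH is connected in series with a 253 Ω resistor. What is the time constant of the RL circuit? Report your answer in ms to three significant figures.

τ ≈ 0.779 ms

τ = L/R = (0.197 H)/(253 Ω) = 7.787×10^-4 s.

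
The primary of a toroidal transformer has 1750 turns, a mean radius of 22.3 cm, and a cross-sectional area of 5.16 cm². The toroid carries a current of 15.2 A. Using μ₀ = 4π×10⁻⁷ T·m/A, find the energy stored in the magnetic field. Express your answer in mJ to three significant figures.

U ≈ 164 mJ

L = μ₀N²A/(2πR) = (4π×10⁻⁷)(1750)²(5.160×10^-4)/(2π×0.223) = 1.417×10^-3 H.
U = ½LI² = ½(1.417×10^-3)(15.2)² = 0.1637 J.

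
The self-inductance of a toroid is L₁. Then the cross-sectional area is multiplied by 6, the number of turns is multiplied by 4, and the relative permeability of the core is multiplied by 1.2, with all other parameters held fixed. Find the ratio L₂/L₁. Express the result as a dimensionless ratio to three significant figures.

For a toroid, L ∝ μᵣN²A/R.
L₂/L₁ = (6) × (4)^2 × (1.2) = 115.

L₂/L₁ = 115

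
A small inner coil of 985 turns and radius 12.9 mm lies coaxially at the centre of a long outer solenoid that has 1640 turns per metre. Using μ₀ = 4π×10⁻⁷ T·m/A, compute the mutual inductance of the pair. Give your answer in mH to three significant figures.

M ≈ 1.06 mH

The outer solenoid produces a uniform field B₁ = μ₀n₁I₁ across the inner coil,
so the flux linkage is N₂Φ = N₂B₁A₂ = μ₀n₁N₂A₂·I₁, giving M = μ₀n₁N₂A₂.
A₂ = πr² = π(1.290×10^-2 m)² = 5.228×10^-4 m².
M = (4π×10⁻⁷)(1640)(985)(5.228×10^-4) = 1.061×10^-3 H.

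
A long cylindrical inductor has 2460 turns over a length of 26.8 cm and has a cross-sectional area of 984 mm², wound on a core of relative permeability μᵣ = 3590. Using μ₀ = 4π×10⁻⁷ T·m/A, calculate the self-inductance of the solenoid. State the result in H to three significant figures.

A = 984 mm² = 9.840×10^-4 m².
For a long solenoid, L = μ₀μᵣN²A/ℓ.
L = (4π×10⁻⁷)(3590)(2460)²(9.840×10^-4)/(0.268 m) = 100.2 H.

L ≈ 100 H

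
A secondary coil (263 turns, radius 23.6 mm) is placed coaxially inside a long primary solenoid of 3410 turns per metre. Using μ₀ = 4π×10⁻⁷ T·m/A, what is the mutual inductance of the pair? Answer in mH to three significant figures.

M ≈ 1.97 mH

The outer solenoid produces a uniform field B₁ = μ₀n₁I₁ across the inner coil,
so the flux linkage is N₂Φ = N₂B₁A₂ = μ₀n₁N₂A₂·I₁, giving M = μ₀n₁N₂A₂.
A₂ = πr² = π(2.360×10^-2 m)² = 1.750×10^-3 m².
M = (4π×10⁻⁷)(3410)(263)(1.750×10^-3) = 1.972×10^-3 H.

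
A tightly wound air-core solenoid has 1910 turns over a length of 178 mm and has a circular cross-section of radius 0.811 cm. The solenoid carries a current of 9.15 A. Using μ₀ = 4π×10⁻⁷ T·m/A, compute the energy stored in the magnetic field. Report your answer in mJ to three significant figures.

U ≈ 223 mJ

A = πr² = π(8.110×10^-3 m)² = 2.066×10^-4 m².
L = μ₀N²A/ℓ = (4π×10⁻⁷)(1910)²(2.066×10^-4)/(0.178) = 5.322×10^-3 H.
U = ½LI² = ½(5.322×10^-3)(9.15)² = 0.2228 J.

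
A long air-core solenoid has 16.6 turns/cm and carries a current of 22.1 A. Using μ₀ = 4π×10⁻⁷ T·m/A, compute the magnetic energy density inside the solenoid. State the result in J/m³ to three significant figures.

u ≈ 846 J/m³

B = μ₀nI = (4π×10⁻⁷)(1.660×10^3)(22.1) = 4.610×10^-2 T.
u = B²/(2μ₀) = (4.610×10^-2)²/(2×4π×10⁻⁷) = 845.6 J/m³.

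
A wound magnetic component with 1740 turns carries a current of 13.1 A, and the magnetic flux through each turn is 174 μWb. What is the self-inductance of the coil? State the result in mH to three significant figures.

L ≈ 23.1 mH

Self-inductance is defined by L = NΦ_B/I (flux linkage over current).
L = (1740)(1.740×10^-4 Wb)/(13.1 A) = 2.311×10^-2 H.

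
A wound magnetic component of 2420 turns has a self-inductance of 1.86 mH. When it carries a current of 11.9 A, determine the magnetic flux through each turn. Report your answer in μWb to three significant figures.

Φ_B ≈ 9.15 μWb

From L = NΦ_B/I, the flux per turn is Φ_B = LI/N.
Φ_B = (1.860×10^-3 H)(11.9 A)/2420 = 9.146×10^-6 Wb.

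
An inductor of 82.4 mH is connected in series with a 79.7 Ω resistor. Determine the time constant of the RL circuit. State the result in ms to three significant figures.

τ ≈ 1.03 ms

τ = L/R = (8.240×10^-2 H)/(79.7 Ω) = 1.034×10^-3 s.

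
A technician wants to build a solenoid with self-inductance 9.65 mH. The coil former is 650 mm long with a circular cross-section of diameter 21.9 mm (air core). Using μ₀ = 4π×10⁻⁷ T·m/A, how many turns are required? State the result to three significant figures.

A = π(d/2)² = π(1.095×10^-2 m)² = 3.767×10^-4 m².
From L = μ₀N²A/ℓ, N = √(Lℓ / (μ₀A)).
N = √[(9.650×10^-3)(0.65) / ((4π×10⁻⁷)×3.767×10^-4)] = √(1.325×10^7) ≈ 3640.2.

N ≈ 3640 turns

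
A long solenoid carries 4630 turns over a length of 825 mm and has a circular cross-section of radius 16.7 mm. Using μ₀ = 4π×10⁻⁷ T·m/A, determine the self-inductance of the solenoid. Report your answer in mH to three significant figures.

A = πr² = π(1.670×10^-2 m)² = 8.762×10^-4 m².
For a long solenoid, L = μ₀N²A/ℓ.
L = (4π×10⁻⁷)(4630)²(8.762×10^-4)/(0.825 m) = 2.861×10^-2 H.

L ≈ 28.6 mH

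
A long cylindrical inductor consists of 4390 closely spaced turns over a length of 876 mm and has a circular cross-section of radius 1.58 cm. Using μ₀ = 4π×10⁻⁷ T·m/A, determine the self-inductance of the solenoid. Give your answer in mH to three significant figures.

L ≈ 21.7 mH

A = πr² = π(1.580×10^-2 m)² = 7.843×10^-4 m².
For a long solenoid, L = μ₀N²A/ℓ.
L = (4π×10⁻⁷)(4390)²(7.843×10^-4)/(0.876 m) = 2.168×10^-2 H.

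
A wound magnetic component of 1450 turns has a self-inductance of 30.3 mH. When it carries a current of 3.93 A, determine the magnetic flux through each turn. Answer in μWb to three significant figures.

Φ_B ≈ 82.1 μWb

From L = NΦ_B/I, the flux per turn is Φ_B = LI/N.
Φ_B = (3.030×10^-2 H)(3.93 A)/1450 = 8.212×10^-5 Wb.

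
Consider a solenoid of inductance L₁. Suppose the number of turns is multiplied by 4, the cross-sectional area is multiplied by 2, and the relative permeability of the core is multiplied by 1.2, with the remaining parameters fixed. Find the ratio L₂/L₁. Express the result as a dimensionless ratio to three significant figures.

L₂/L₁ = 38.4

For a solenoid, L ∝ μᵣN²A/ℓ.
L₂/L₁ = (4)^2 × (2) × (1.2) = 38.4.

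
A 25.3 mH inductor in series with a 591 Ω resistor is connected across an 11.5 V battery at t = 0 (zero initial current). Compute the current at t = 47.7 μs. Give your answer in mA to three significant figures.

τ = L/R = 2.530×10^-2/591 = 4.281×10^-5 s; final current I_∞ = ε/R = 11.5/591 = 1.946×10^-2 A.
I(t) = I_∞(1 − e^(−t/τ)) with t/τ = 1.114.
I = (1.946×10^-2)(1 − e^(−1.114)) = 1.307×10^-2 A.

I ≈ 13.1 mA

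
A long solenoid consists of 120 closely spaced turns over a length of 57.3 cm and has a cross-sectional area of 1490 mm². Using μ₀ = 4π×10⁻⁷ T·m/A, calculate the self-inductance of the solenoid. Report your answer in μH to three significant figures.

A = 1490 mm² = 1.490×10^-3 m².
For a long solenoid, L = μ₀N²A/ℓ.
L = (4π×10⁻⁷)(120)²(1.490×10^-3)/(0.573 m) = 4.705×10^-5 H.

L ≈ 47.1 μH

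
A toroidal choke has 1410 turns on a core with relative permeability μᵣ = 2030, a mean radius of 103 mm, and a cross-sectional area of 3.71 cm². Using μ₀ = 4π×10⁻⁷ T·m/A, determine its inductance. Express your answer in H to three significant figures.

L ≈ 2.91 H

For a thin toroid, L = μ₀μᵣN²A/(2πR).
L = (4π×10⁻⁷)(2030)(1410)²(3.710×10^-4) / (2π×0.103 m) = 2.907 H.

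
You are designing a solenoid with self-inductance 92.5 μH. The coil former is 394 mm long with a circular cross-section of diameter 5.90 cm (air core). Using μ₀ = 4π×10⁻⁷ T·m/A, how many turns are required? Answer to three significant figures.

N ≈ 103 turns

A = π(d/2)² = π(2.950×10^-2 m)² = 2.734×10^-3 m².
From L = μ₀N²A/ℓ, N = √(Lℓ / (μ₀A)).
N = √[(9.250×10^-5)(0.394) / ((4π×10⁻⁷)×2.734×10^-3)] = √(1.061×10^4) ≈ 103.0.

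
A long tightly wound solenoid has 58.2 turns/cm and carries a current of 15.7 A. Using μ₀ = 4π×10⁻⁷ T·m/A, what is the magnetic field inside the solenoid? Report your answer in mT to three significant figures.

B ≈ 115 mT

Inside a long solenoid, B = μ₀nI.
B = (4π×10⁻⁷)(5.820×10^3 m⁻¹)(15.7 A) = 0.1148 T.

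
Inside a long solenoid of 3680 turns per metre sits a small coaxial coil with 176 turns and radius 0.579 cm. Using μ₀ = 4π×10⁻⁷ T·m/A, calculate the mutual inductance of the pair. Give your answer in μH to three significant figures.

The outer solenoid produces a uniform field B₁ = μ₀n₁I₁ across the inner coil,
so the flux linkage is N₂Φ = N₂B₁A₂ = μ₀n₁N₂A₂·I₁, giving M = μ₀n₁N₂A₂.
A₂ = πr² = π(5.790×10^-3 m)² = 1.053×10^-4 m².
M = (4π×10⁻⁷)(3680)(176)(1.053×10^-4) = 8.572×10^-5 H.

M ≈ 85.7 μH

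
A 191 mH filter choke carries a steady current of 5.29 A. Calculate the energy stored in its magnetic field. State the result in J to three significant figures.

U ≈ 2.67 J

Stored magnetic energy: U = ½LI².
U = ½(0.191 H)(5.29 A)² = 2.672 J.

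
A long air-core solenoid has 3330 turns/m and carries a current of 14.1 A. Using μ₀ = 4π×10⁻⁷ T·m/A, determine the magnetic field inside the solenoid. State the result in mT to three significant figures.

Inside a long solenoid, B = μ₀nI.
B = (4π×10⁻⁷)(3.330×10^3 m⁻¹)(14.1 A) = 5.900×10^-2 T.

B ≈ 59.0 mT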